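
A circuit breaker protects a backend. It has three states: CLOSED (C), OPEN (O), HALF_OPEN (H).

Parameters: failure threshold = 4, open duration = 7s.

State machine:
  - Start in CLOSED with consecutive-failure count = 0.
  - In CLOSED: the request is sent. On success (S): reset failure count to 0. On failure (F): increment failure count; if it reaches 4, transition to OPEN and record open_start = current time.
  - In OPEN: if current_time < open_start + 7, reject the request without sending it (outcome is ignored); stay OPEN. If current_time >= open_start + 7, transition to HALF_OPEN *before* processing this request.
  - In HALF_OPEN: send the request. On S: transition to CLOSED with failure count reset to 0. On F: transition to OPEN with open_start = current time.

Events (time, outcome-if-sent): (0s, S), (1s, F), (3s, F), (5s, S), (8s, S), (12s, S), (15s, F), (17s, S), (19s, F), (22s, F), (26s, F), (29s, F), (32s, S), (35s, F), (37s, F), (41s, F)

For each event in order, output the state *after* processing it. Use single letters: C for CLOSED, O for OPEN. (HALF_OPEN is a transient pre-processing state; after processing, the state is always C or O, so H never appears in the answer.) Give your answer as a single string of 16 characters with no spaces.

State after each event:
  event#1 t=0s outcome=S: state=CLOSED
  event#2 t=1s outcome=F: state=CLOSED
  event#3 t=3s outcome=F: state=CLOSED
  event#4 t=5s outcome=S: state=CLOSED
  event#5 t=8s outcome=S: state=CLOSED
  event#6 t=12s outcome=S: state=CLOSED
  event#7 t=15s outcome=F: state=CLOSED
  event#8 t=17s outcome=S: state=CLOSED
  event#9 t=19s outcome=F: state=CLOSED
  event#10 t=22s outcome=F: state=CLOSED
  event#11 t=26s outcome=F: state=CLOSED
  event#12 t=29s outcome=F: state=OPEN
  event#13 t=32s outcome=S: state=OPEN
  event#14 t=35s outcome=F: state=OPEN
  event#15 t=37s outcome=F: state=OPEN
  event#16 t=41s outcome=F: state=OPEN

Answer: CCCCCCCCCCCOOOOO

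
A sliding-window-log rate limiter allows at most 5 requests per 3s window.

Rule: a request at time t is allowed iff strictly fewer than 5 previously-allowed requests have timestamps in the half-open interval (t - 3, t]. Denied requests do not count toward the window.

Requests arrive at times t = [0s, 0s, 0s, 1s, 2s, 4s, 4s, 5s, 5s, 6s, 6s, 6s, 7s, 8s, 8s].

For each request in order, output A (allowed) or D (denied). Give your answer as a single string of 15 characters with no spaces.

Tracking allowed requests in the window:
  req#1 t=0s: ALLOW
  req#2 t=0s: ALLOW
  req#3 t=0s: ALLOW
  req#4 t=1s: ALLOW
  req#5 t=2s: ALLOW
  req#6 t=4s: ALLOW
  req#7 t=4s: ALLOW
  req#8 t=5s: ALLOW
  req#9 t=5s: ALLOW
  req#10 t=6s: ALLOW
  req#11 t=6s: DENY
  req#12 t=6s: DENY
  req#13 t=7s: ALLOW
  req#14 t=8s: ALLOW
  req#15 t=8s: ALLOW

Answer: AAAAAAAAAADDAAA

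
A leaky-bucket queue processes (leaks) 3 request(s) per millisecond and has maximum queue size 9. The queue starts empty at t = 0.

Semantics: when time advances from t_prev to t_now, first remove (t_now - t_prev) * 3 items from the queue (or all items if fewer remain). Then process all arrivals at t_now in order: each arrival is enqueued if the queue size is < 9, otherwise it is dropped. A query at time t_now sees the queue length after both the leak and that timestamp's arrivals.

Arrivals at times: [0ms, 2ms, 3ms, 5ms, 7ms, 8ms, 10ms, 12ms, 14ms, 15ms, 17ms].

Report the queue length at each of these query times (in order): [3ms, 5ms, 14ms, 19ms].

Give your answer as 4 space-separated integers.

Queue lengths at query times:
  query t=3ms: backlog = 1
  query t=5ms: backlog = 1
  query t=14ms: backlog = 1
  query t=19ms: backlog = 0

Answer: 1 1 1 0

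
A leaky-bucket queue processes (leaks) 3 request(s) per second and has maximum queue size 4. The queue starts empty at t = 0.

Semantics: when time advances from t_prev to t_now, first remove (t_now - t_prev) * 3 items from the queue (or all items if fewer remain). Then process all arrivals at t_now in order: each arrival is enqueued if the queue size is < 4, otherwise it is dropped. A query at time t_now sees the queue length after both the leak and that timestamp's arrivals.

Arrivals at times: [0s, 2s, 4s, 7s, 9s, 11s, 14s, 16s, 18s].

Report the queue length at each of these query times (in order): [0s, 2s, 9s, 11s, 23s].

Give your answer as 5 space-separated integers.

Queue lengths at query times:
  query t=0s: backlog = 1
  query t=2s: backlog = 1
  query t=9s: backlog = 1
  query t=11s: backlog = 1
  query t=23s: backlog = 0

Answer: 1 1 1 1 0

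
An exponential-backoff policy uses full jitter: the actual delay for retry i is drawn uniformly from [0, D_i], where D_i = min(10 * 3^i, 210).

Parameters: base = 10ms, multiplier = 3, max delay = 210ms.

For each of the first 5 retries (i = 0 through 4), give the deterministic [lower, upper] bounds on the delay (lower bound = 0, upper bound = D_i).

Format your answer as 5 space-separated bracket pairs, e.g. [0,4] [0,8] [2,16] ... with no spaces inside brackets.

Computing bounds per retry:
  i=0: D_i=min(10*3^0,210)=10, bounds=[0,10]
  i=1: D_i=min(10*3^1,210)=30, bounds=[0,30]
  i=2: D_i=min(10*3^2,210)=90, bounds=[0,90]
  i=3: D_i=min(10*3^3,210)=210, bounds=[0,210]
  i=4: D_i=min(10*3^4,210)=210, bounds=[0,210]

Answer: [0,10] [0,30] [0,90] [0,210] [0,210]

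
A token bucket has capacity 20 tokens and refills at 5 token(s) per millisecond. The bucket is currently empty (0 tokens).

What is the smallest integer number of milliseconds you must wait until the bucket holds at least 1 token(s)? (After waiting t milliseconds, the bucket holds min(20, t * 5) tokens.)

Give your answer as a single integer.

Answer: 1

Derivation:
Need t * 5 >= 1, so t >= 1/5.
Smallest integer t = ceil(1/5) = 1.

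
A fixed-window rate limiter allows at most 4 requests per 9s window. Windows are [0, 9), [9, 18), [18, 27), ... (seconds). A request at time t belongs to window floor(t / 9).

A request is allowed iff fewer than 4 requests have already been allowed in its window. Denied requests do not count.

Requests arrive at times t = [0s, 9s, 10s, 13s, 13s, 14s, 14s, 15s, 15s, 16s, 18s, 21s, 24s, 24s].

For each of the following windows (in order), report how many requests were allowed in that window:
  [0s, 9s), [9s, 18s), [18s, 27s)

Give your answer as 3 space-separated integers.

Processing requests:
  req#1 t=0s (window 0): ALLOW
  req#2 t=9s (window 1): ALLOW
  req#3 t=10s (window 1): ALLOW
  req#4 t=13s (window 1): ALLOW
  req#5 t=13s (window 1): ALLOW
  req#6 t=14s (window 1): DENY
  req#7 t=14s (window 1): DENY
  req#8 t=15s (window 1): DENY
  req#9 t=15s (window 1): DENY
  req#10 t=16s (window 1): DENY
  req#11 t=18s (window 2): ALLOW
  req#12 t=21s (window 2): ALLOW
  req#13 t=24s (window 2): ALLOW
  req#14 t=24s (window 2): ALLOW

Allowed counts by window: 1 4 4

Answer: 1 4 4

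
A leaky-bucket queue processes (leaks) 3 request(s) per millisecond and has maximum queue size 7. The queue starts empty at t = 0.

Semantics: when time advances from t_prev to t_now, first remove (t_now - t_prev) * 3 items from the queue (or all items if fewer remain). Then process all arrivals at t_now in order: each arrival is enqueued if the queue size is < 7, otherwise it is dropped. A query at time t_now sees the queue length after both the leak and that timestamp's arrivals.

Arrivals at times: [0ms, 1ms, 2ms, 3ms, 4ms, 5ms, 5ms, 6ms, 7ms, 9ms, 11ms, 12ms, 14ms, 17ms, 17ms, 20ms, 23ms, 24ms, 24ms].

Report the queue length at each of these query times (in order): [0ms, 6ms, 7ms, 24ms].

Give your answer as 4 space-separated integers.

Queue lengths at query times:
  query t=0ms: backlog = 1
  query t=6ms: backlog = 1
  query t=7ms: backlog = 1
  query t=24ms: backlog = 2

Answer: 1 1 1 2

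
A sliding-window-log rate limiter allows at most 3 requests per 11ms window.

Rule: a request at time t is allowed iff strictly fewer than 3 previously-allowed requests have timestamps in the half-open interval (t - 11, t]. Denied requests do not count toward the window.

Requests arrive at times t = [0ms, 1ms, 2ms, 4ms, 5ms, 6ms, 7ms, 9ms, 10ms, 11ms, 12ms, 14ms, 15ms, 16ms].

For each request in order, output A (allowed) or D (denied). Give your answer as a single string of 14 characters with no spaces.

Tracking allowed requests in the window:
  req#1 t=0ms: ALLOW
  req#2 t=1ms: ALLOW
  req#3 t=2ms: ALLOW
  req#4 t=4ms: DENY
  req#5 t=5ms: DENY
  req#6 t=6ms: DENY
  req#7 t=7ms: DENY
  req#8 t=9ms: DENY
  req#9 t=10ms: DENY
  req#10 t=11ms: ALLOW
  req#11 t=12ms: ALLOW
  req#12 t=14ms: ALLOW
  req#13 t=15ms: DENY
  req#14 t=16ms: DENY

Answer: AAADDDDDDAAADD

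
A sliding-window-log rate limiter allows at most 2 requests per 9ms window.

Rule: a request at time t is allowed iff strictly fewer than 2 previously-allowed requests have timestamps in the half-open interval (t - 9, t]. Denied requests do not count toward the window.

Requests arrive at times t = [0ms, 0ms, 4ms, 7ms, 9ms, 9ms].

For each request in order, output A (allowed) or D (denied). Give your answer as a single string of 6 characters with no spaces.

Answer: AADDAA

Derivation:
Tracking allowed requests in the window:
  req#1 t=0ms: ALLOW
  req#2 t=0ms: ALLOW
  req#3 t=4ms: DENY
  req#4 t=7ms: DENY
  req#5 t=9ms: ALLOW
  req#6 t=9ms: ALLOW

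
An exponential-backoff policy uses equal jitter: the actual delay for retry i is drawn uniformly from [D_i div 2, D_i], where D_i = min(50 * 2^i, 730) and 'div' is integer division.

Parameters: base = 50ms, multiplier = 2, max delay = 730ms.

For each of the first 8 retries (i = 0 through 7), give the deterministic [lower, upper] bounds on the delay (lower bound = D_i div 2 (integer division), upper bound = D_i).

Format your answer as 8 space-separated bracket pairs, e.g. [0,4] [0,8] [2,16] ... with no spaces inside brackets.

Computing bounds per retry:
  i=0: D_i=min(50*2^0,730)=50, bounds=[25,50]
  i=1: D_i=min(50*2^1,730)=100, bounds=[50,100]
  i=2: D_i=min(50*2^2,730)=200, bounds=[100,200]
  i=3: D_i=min(50*2^3,730)=400, bounds=[200,400]
  i=4: D_i=min(50*2^4,730)=730, bounds=[365,730]
  i=5: D_i=min(50*2^5,730)=730, bounds=[365,730]
  i=6: D_i=min(50*2^6,730)=730, bounds=[365,730]
  i=7: D_i=min(50*2^7,730)=730, bounds=[365,730]

Answer: [25,50] [50,100] [100,200] [200,400] [365,730] [365,730] [365,730] [365,730]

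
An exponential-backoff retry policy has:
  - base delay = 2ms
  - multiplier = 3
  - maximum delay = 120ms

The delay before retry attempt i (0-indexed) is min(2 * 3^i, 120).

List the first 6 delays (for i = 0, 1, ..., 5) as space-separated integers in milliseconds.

Answer: 2 6 18 54 120 120

Derivation:
Computing each delay:
  i=0: min(2*3^0, 120) = 2
  i=1: min(2*3^1, 120) = 6
  i=2: min(2*3^2, 120) = 18
  i=3: min(2*3^3, 120) = 54
  i=4: min(2*3^4, 120) = 120
  i=5: min(2*3^5, 120) = 120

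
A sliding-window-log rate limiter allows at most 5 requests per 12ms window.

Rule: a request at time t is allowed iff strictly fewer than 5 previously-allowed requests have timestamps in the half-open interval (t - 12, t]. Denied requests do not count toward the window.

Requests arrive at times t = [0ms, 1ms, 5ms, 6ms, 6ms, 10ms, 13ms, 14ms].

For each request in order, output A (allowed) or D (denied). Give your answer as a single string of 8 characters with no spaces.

Answer: AAAAADAA

Derivation:
Tracking allowed requests in the window:
  req#1 t=0ms: ALLOW
  req#2 t=1ms: ALLOW
  req#3 t=5ms: ALLOW
  req#4 t=6ms: ALLOW
  req#5 t=6ms: ALLOW
  req#6 t=10ms: DENY
  req#7 t=13ms: ALLOW
  req#8 t=14ms: ALLOW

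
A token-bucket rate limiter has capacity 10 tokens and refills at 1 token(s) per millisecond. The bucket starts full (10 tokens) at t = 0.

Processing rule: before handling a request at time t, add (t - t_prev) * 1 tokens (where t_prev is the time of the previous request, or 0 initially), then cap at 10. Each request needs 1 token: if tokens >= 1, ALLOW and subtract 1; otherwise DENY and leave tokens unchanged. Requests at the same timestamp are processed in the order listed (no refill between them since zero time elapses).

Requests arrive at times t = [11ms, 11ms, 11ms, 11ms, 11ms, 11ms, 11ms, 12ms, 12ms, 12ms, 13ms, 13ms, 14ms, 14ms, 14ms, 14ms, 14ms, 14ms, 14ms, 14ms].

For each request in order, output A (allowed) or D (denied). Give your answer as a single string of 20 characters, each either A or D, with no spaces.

Answer: AAAAAAAAAAAAADDDDDDD

Derivation:
Simulating step by step:
  req#1 t=11ms: ALLOW
  req#2 t=11ms: ALLOW
  req#3 t=11ms: ALLOW
  req#4 t=11ms: ALLOW
  req#5 t=11ms: ALLOW
  req#6 t=11ms: ALLOW
  req#7 t=11ms: ALLOW
  req#8 t=12ms: ALLOW
  req#9 t=12ms: ALLOW
  req#10 t=12ms: ALLOW
  req#11 t=13ms: ALLOW
  req#12 t=13ms: ALLOW
  req#13 t=14ms: ALLOW
  req#14 t=14ms: DENY
  req#15 t=14ms: DENY
  req#16 t=14ms: DENY
  req#17 t=14ms: DENY
  req#18 t=14ms: DENY
  req#19 t=14ms: DENY
  req#20 t=14ms: DENY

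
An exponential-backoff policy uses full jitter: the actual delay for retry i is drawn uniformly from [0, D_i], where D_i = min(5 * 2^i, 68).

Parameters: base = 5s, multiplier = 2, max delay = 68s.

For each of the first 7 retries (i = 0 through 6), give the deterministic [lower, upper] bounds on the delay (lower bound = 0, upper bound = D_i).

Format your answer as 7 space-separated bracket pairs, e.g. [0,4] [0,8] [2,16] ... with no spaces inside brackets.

Computing bounds per retry:
  i=0: D_i=min(5*2^0,68)=5, bounds=[0,5]
  i=1: D_i=min(5*2^1,68)=10, bounds=[0,10]
  i=2: D_i=min(5*2^2,68)=20, bounds=[0,20]
  i=3: D_i=min(5*2^3,68)=40, bounds=[0,40]
  i=4: D_i=min(5*2^4,68)=68, bounds=[0,68]
  i=5: D_i=min(5*2^5,68)=68, bounds=[0,68]
  i=6: D_i=min(5*2^6,68)=68, bounds=[0,68]

Answer: [0,5] [0,10] [0,20] [0,40] [0,68] [0,68] [0,68]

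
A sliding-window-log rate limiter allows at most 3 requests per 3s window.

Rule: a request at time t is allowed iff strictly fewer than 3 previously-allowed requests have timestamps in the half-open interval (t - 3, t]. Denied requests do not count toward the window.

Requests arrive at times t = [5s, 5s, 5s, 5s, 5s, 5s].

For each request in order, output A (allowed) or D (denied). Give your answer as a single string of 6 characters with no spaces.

Tracking allowed requests in the window:
  req#1 t=5s: ALLOW
  req#2 t=5s: ALLOW
  req#3 t=5s: ALLOW
  req#4 t=5s: DENY
  req#5 t=5s: DENY
  req#6 t=5s: DENY

Answer: AAADDD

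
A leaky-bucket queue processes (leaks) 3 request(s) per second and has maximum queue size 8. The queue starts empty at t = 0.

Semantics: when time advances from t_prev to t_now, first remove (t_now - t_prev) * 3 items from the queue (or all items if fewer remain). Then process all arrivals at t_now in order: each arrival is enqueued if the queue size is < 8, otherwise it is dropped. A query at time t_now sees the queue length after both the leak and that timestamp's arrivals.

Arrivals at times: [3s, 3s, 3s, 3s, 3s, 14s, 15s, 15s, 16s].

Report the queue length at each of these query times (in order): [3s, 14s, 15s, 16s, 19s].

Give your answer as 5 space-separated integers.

Queue lengths at query times:
  query t=3s: backlog = 5
  query t=14s: backlog = 1
  query t=15s: backlog = 2
  query t=16s: backlog = 1
  query t=19s: backlog = 0

Answer: 5 1 2 1 0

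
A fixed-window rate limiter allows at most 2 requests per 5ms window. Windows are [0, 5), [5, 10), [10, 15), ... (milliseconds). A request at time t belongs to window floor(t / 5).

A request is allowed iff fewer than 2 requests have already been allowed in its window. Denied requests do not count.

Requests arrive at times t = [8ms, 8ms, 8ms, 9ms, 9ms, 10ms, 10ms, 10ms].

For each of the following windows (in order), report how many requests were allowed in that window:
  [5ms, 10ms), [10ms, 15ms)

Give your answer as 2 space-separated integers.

Answer: 2 2

Derivation:
Processing requests:
  req#1 t=8ms (window 1): ALLOW
  req#2 t=8ms (window 1): ALLOW
  req#3 t=8ms (window 1): DENY
  req#4 t=9ms (window 1): DENY
  req#5 t=9ms (window 1): DENY
  req#6 t=10ms (window 2): ALLOW
  req#7 t=10ms (window 2): ALLOW
  req#8 t=10ms (window 2): DENY

Allowed counts by window: 2 2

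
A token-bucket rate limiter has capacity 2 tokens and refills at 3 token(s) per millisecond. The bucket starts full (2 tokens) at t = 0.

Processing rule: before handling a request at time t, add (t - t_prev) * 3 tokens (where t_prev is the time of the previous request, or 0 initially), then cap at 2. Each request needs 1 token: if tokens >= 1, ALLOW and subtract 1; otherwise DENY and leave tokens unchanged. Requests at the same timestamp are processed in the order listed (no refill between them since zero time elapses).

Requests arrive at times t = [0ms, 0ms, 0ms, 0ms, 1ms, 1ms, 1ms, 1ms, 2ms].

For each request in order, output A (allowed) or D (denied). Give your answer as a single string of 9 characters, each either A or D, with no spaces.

Simulating step by step:
  req#1 t=0ms: ALLOW
  req#2 t=0ms: ALLOW
  req#3 t=0ms: DENY
  req#4 t=0ms: DENY
  req#5 t=1ms: ALLOW
  req#6 t=1ms: ALLOW
  req#7 t=1ms: DENY
  req#8 t=1ms: DENY
  req#9 t=2ms: ALLOW

Answer: AADDAADDA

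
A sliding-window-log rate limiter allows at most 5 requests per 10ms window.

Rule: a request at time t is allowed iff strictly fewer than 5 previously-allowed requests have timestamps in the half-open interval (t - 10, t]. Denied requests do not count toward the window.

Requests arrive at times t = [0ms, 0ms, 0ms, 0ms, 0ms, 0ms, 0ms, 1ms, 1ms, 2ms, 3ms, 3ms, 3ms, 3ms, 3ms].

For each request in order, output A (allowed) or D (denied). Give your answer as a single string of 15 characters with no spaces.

Tracking allowed requests in the window:
  req#1 t=0ms: ALLOW
  req#2 t=0ms: ALLOW
  req#3 t=0ms: ALLOW
  req#4 t=0ms: ALLOW
  req#5 t=0ms: ALLOW
  req#6 t=0ms: DENY
  req#7 t=0ms: DENY
  req#8 t=1ms: DENY
  req#9 t=1ms: DENY
  req#10 t=2ms: DENY
  req#11 t=3ms: DENY
  req#12 t=3ms: DENY
  req#13 t=3ms: DENY
  req#14 t=3ms: DENY
  req#15 t=3ms: DENY

Answer: AAAAADDDDDDDDDD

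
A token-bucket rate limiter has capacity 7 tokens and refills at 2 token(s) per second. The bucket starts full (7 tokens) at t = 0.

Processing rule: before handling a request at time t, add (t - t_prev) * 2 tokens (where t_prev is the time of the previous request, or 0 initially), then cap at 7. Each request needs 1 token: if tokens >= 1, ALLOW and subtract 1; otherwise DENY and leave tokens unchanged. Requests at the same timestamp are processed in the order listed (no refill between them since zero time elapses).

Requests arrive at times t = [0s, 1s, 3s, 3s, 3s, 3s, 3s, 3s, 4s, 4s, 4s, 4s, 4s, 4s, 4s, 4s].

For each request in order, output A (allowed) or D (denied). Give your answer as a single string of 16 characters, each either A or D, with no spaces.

Simulating step by step:
  req#1 t=0s: ALLOW
  req#2 t=1s: ALLOW
  req#3 t=3s: ALLOW
  req#4 t=3s: ALLOW
  req#5 t=3s: ALLOW
  req#6 t=3s: ALLOW
  req#7 t=3s: ALLOW
  req#8 t=3s: ALLOW
  req#9 t=4s: ALLOW
  req#10 t=4s: ALLOW
  req#11 t=4s: ALLOW
  req#12 t=4s: DENY
  req#13 t=4s: DENY
  req#14 t=4s: DENY
  req#15 t=4s: DENY
  req#16 t=4s: DENY

Answer: AAAAAAAAAAADDDDD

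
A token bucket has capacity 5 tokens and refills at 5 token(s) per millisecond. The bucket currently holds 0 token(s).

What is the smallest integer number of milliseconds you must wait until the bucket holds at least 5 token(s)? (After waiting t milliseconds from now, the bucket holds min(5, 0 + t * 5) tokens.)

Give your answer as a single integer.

Answer: 1

Derivation:
Need 0 + t * 5 >= 5, so t >= 5/5.
Smallest integer t = ceil(5/5) = 1.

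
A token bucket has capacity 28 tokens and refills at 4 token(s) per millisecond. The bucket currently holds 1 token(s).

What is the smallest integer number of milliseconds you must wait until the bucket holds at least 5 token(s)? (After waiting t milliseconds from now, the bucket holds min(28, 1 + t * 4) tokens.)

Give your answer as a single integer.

Need 1 + t * 4 >= 5, so t >= 4/4.
Smallest integer t = ceil(4/4) = 1.

Answer: 1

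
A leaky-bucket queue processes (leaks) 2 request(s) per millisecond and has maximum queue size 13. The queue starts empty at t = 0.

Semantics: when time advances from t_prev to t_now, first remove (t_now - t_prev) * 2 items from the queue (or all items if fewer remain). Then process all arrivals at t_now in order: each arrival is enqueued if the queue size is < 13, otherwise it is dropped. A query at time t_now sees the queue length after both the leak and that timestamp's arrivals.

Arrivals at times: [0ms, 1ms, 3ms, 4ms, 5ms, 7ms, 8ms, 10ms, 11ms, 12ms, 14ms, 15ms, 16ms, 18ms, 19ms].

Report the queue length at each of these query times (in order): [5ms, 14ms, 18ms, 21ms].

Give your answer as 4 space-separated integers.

Queue lengths at query times:
  query t=5ms: backlog = 1
  query t=14ms: backlog = 1
  query t=18ms: backlog = 1
  query t=21ms: backlog = 0

Answer: 1 1 1 0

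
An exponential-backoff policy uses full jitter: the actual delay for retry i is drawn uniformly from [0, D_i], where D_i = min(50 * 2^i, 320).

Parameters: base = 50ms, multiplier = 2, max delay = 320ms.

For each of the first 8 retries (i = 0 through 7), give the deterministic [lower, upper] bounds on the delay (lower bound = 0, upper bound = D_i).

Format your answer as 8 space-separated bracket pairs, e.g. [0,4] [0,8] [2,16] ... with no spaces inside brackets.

Computing bounds per retry:
  i=0: D_i=min(50*2^0,320)=50, bounds=[0,50]
  i=1: D_i=min(50*2^1,320)=100, bounds=[0,100]
  i=2: D_i=min(50*2^2,320)=200, bounds=[0,200]
  i=3: D_i=min(50*2^3,320)=320, bounds=[0,320]
  i=4: D_i=min(50*2^4,320)=320, bounds=[0,320]
  i=5: D_i=min(50*2^5,320)=320, bounds=[0,320]
  i=6: D_i=min(50*2^6,320)=320, bounds=[0,320]
  i=7: D_i=min(50*2^7,320)=320, bounds=[0,320]

Answer: [0,50] [0,100] [0,200] [0,320] [0,320] [0,320] [0,320] [0,320]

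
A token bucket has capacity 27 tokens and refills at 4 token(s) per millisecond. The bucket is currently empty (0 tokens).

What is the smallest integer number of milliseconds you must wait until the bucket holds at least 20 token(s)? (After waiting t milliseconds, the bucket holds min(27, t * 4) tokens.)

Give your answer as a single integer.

Need t * 4 >= 20, so t >= 20/4.
Smallest integer t = ceil(20/4) = 5.

Answer: 5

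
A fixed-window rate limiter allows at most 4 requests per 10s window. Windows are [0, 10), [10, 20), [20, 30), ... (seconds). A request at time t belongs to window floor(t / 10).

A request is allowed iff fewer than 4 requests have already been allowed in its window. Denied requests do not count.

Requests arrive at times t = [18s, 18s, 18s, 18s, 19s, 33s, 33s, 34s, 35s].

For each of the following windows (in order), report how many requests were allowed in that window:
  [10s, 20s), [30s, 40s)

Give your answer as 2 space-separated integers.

Answer: 4 4

Derivation:
Processing requests:
  req#1 t=18s (window 1): ALLOW
  req#2 t=18s (window 1): ALLOW
  req#3 t=18s (window 1): ALLOW
  req#4 t=18s (window 1): ALLOW
  req#5 t=19s (window 1): DENY
  req#6 t=33s (window 3): ALLOW
  req#7 t=33s (window 3): ALLOW
  req#8 t=34s (window 3): ALLOW
  req#9 t=35s (window 3): ALLOW

Allowed counts by window: 4 4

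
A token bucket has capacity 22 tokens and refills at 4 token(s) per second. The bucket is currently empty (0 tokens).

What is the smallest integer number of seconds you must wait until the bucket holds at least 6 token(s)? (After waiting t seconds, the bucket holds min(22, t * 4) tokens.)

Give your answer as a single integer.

Need t * 4 >= 6, so t >= 6/4.
Smallest integer t = ceil(6/4) = 2.

Answer: 2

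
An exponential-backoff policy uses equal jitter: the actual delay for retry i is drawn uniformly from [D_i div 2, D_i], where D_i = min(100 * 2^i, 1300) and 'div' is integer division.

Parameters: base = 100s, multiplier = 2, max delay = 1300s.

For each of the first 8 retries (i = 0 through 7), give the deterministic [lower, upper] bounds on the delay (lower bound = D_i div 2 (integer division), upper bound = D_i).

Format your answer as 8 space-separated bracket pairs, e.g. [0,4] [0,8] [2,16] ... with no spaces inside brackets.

Answer: [50,100] [100,200] [200,400] [400,800] [650,1300] [650,1300] [650,1300] [650,1300]

Derivation:
Computing bounds per retry:
  i=0: D_i=min(100*2^0,1300)=100, bounds=[50,100]
  i=1: D_i=min(100*2^1,1300)=200, bounds=[100,200]
  i=2: D_i=min(100*2^2,1300)=400, bounds=[200,400]
  i=3: D_i=min(100*2^3,1300)=800, bounds=[400,800]
  i=4: D_i=min(100*2^4,1300)=1300, bounds=[650,1300]
  i=5: D_i=min(100*2^5,1300)=1300, bounds=[650,1300]
  i=6: D_i=min(100*2^6,1300)=1300, bounds=[650,1300]
  i=7: D_i=min(100*2^7,1300)=1300, bounds=[650,1300]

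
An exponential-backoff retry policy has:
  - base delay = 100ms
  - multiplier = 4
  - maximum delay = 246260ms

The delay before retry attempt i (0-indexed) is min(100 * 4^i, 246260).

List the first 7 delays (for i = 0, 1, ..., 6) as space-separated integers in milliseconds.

Answer: 100 400 1600 6400 25600 102400 246260

Derivation:
Computing each delay:
  i=0: min(100*4^0, 246260) = 100
  i=1: min(100*4^1, 246260) = 400
  i=2: min(100*4^2, 246260) = 1600
  i=3: min(100*4^3, 246260) = 6400
  i=4: min(100*4^4, 246260) = 25600
  i=5: min(100*4^5, 246260) = 102400
  i=6: min(100*4^6, 246260) = 246260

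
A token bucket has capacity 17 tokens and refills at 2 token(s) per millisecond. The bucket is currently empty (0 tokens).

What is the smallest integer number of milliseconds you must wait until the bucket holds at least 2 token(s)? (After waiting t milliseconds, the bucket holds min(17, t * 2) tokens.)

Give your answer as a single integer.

Need t * 2 >= 2, so t >= 2/2.
Smallest integer t = ceil(2/2) = 1.

Answer: 1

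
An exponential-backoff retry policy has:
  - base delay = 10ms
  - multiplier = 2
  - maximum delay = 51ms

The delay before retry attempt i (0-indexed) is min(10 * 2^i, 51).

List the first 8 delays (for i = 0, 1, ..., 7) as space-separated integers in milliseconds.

Answer: 10 20 40 51 51 51 51 51

Derivation:
Computing each delay:
  i=0: min(10*2^0, 51) = 10
  i=1: min(10*2^1, 51) = 20
  i=2: min(10*2^2, 51) = 40
  i=3: min(10*2^3, 51) = 51
  i=4: min(10*2^4, 51) = 51
  i=5: min(10*2^5, 51) = 51
  i=6: min(10*2^6, 51) = 51
  i=7: min(10*2^7, 51) = 51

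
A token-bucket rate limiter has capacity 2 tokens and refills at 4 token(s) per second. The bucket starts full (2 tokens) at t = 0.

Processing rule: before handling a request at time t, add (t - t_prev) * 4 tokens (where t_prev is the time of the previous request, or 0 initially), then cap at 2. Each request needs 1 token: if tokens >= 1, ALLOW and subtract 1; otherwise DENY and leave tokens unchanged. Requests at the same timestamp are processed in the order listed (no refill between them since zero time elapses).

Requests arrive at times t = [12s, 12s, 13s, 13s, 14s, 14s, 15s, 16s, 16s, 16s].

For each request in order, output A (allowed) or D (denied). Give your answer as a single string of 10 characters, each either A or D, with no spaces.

Simulating step by step:
  req#1 t=12s: ALLOW
  req#2 t=12s: ALLOW
  req#3 t=13s: ALLOW
  req#4 t=13s: ALLOW
  req#5 t=14s: ALLOW
  req#6 t=14s: ALLOW
  req#7 t=15s: ALLOW
  req#8 t=16s: ALLOW
  req#9 t=16s: ALLOW
  req#10 t=16s: DENY

Answer: AAAAAAAAAD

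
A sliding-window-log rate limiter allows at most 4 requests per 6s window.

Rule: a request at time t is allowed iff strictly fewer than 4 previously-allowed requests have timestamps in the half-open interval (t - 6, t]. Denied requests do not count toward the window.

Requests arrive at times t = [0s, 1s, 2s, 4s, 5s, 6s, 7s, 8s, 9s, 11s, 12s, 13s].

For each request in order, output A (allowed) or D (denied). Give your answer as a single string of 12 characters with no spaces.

Answer: AAAADAAADAAA

Derivation:
Tracking allowed requests in the window:
  req#1 t=0s: ALLOW
  req#2 t=1s: ALLOW
  req#3 t=2s: ALLOW
  req#4 t=4s: ALLOW
  req#5 t=5s: DENY
  req#6 t=6s: ALLOW
  req#7 t=7s: ALLOW
  req#8 t=8s: ALLOW
  req#9 t=9s: DENY
  req#10 t=11s: ALLOW
  req#11 t=12s: ALLOW
  req#12 t=13s: ALLOW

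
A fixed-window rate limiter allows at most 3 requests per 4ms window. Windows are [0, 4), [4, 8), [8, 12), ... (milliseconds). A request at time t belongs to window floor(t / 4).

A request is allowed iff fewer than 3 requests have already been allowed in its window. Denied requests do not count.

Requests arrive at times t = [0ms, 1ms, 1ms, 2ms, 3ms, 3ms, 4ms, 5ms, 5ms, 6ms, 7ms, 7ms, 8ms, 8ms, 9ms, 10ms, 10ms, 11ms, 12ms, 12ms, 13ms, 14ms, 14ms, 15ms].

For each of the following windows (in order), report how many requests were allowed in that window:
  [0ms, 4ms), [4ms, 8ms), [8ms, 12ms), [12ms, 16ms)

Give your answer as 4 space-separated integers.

Processing requests:
  req#1 t=0ms (window 0): ALLOW
  req#2 t=1ms (window 0): ALLOW
  req#3 t=1ms (window 0): ALLOW
  req#4 t=2ms (window 0): DENY
  req#5 t=3ms (window 0): DENY
  req#6 t=3ms (window 0): DENY
  req#7 t=4ms (window 1): ALLOW
  req#8 t=5ms (window 1): ALLOW
  req#9 t=5ms (window 1): ALLOW
  req#10 t=6ms (window 1): DENY
  req#11 t=7ms (window 1): DENY
  req#12 t=7ms (window 1): DENY
  req#13 t=8ms (window 2): ALLOW
  req#14 t=8ms (window 2): ALLOW
  req#15 t=9ms (window 2): ALLOW
  req#16 t=10ms (window 2): DENY
  req#17 t=10ms (window 2): DENY
  req#18 t=11ms (window 2): DENY
  req#19 t=12ms (window 3): ALLOW
  req#20 t=12ms (window 3): ALLOW
  req#21 t=13ms (window 3): ALLOW
  req#22 t=14ms (window 3): DENY
  req#23 t=14ms (window 3): DENY
  req#24 t=15ms (window 3): DENY

Allowed counts by window: 3 3 3 3

Answer: 3 3 3 3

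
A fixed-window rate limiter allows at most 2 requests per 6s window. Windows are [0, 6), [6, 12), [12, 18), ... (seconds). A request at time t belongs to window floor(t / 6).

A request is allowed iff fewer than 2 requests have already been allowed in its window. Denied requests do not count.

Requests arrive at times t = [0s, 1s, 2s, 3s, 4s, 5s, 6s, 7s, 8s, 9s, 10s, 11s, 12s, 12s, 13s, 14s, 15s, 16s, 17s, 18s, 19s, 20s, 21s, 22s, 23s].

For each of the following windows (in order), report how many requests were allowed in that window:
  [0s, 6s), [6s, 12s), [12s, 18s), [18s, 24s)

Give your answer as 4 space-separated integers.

Answer: 2 2 2 2

Derivation:
Processing requests:
  req#1 t=0s (window 0): ALLOW
  req#2 t=1s (window 0): ALLOW
  req#3 t=2s (window 0): DENY
  req#4 t=3s (window 0): DENY
  req#5 t=4s (window 0): DENY
  req#6 t=5s (window 0): DENY
  req#7 t=6s (window 1): ALLOW
  req#8 t=7s (window 1): ALLOW
  req#9 t=8s (window 1): DENY
  req#10 t=9s (window 1): DENY
  req#11 t=10s (window 1): DENY
  req#12 t=11s (window 1): DENY
  req#13 t=12s (window 2): ALLOW
  req#14 t=12s (window 2): ALLOW
  req#15 t=13s (window 2): DENY
  req#16 t=14s (window 2): DENY
  req#17 t=15s (window 2): DENY
  req#18 t=16s (window 2): DENY
  req#19 t=17s (window 2): DENY
  req#20 t=18s (window 3): ALLOW
  req#21 t=19s (window 3): ALLOW
  req#22 t=20s (window 3): DENY
  req#23 t=21s (window 3): DENY
  req#24 t=22s (window 3): DENY
  req#25 t=23s (window 3): DENY

Allowed counts by window: 2 2 2 2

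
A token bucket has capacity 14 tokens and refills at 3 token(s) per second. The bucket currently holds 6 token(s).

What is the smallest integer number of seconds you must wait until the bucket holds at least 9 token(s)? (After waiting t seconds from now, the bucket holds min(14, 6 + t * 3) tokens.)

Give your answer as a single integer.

Answer: 1

Derivation:
Need 6 + t * 3 >= 9, so t >= 3/3.
Smallest integer t = ceil(3/3) = 1.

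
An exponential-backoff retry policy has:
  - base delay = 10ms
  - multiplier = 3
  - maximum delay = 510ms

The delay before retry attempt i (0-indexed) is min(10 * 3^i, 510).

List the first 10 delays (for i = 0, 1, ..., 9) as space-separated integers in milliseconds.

Computing each delay:
  i=0: min(10*3^0, 510) = 10
  i=1: min(10*3^1, 510) = 30
  i=2: min(10*3^2, 510) = 90
  i=3: min(10*3^3, 510) = 270
  i=4: min(10*3^4, 510) = 510
  i=5: min(10*3^5, 510) = 510
  i=6: min(10*3^6, 510) = 510
  i=7: min(10*3^7, 510) = 510
  i=8: min(10*3^8, 510) = 510
  i=9: min(10*3^9, 510) = 510

Answer: 10 30 90 270 510 510 510 510 510 510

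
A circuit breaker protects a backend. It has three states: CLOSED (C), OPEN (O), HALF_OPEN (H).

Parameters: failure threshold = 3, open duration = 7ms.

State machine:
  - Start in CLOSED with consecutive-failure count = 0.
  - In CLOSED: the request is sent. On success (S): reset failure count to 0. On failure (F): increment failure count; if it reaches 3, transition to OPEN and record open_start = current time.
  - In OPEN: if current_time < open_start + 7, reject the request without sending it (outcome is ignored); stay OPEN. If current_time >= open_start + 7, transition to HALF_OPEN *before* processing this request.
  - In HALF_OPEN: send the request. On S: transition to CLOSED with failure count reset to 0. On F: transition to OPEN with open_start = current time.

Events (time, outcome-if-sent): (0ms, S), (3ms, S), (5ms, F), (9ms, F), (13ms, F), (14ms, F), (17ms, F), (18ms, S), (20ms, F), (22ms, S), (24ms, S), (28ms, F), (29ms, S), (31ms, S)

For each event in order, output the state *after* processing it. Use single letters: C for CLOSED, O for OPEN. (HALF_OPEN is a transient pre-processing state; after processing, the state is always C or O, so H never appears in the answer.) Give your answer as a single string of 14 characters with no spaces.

State after each event:
  event#1 t=0ms outcome=S: state=CLOSED
  event#2 t=3ms outcome=S: state=CLOSED
  event#3 t=5ms outcome=F: state=CLOSED
  event#4 t=9ms outcome=F: state=CLOSED
  event#5 t=13ms outcome=F: state=OPEN
  event#6 t=14ms outcome=F: state=OPEN
  event#7 t=17ms outcome=F: state=OPEN
  event#8 t=18ms outcome=S: state=OPEN
  event#9 t=20ms outcome=F: state=OPEN
  event#10 t=22ms outcome=S: state=OPEN
  event#11 t=24ms outcome=S: state=OPEN
  event#12 t=28ms outcome=F: state=OPEN
  event#13 t=29ms outcome=S: state=OPEN
  event#14 t=31ms outcome=S: state=OPEN

Answer: CCCCOOOOOOOOOO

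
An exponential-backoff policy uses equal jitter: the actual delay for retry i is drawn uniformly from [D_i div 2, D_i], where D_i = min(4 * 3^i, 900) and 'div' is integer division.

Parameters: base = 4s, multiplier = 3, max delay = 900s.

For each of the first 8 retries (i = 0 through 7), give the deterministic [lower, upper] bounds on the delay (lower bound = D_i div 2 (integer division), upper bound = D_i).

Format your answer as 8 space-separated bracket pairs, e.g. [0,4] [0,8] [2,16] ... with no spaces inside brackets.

Answer: [2,4] [6,12] [18,36] [54,108] [162,324] [450,900] [450,900] [450,900]

Derivation:
Computing bounds per retry:
  i=0: D_i=min(4*3^0,900)=4, bounds=[2,4]
  i=1: D_i=min(4*3^1,900)=12, bounds=[6,12]
  i=2: D_i=min(4*3^2,900)=36, bounds=[18,36]
  i=3: D_i=min(4*3^3,900)=108, bounds=[54,108]
  i=4: D_i=min(4*3^4,900)=324, bounds=[162,324]
  i=5: D_i=min(4*3^5,900)=900, bounds=[450,900]
  i=6: D_i=min(4*3^6,900)=900, bounds=[450,900]
  i=7: D_i=min(4*3^7,900)=900, bounds=[450,900]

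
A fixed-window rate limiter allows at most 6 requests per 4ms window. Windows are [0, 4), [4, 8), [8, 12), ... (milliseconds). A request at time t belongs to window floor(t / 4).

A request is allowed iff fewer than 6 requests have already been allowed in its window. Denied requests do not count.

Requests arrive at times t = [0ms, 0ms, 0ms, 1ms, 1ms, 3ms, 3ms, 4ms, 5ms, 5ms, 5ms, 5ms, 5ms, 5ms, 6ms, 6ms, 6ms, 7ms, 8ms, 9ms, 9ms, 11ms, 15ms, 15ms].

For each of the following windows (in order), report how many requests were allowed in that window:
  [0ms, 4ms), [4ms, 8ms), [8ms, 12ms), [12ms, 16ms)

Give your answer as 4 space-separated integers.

Answer: 6 6 4 2

Derivation:
Processing requests:
  req#1 t=0ms (window 0): ALLOW
  req#2 t=0ms (window 0): ALLOW
  req#3 t=0ms (window 0): ALLOW
  req#4 t=1ms (window 0): ALLOW
  req#5 t=1ms (window 0): ALLOW
  req#6 t=3ms (window 0): ALLOW
  req#7 t=3ms (window 0): DENY
  req#8 t=4ms (window 1): ALLOW
  req#9 t=5ms (window 1): ALLOW
  req#10 t=5ms (window 1): ALLOW
  req#11 t=5ms (window 1): ALLOW
  req#12 t=5ms (window 1): ALLOW
  req#13 t=5ms (window 1): ALLOW
  req#14 t=5ms (window 1): DENY
  req#15 t=6ms (window 1): DENY
  req#16 t=6ms (window 1): DENY
  req#17 t=6ms (window 1): DENY
  req#18 t=7ms (window 1): DENY
  req#19 t=8ms (window 2): ALLOW
  req#20 t=9ms (window 2): ALLOW
  req#21 t=9ms (window 2): ALLOW
  req#22 t=11ms (window 2): ALLOW
  req#23 t=15ms (window 3): ALLOW
  req#24 t=15ms (window 3): ALLOW

Allowed counts by window: 6 6 4 2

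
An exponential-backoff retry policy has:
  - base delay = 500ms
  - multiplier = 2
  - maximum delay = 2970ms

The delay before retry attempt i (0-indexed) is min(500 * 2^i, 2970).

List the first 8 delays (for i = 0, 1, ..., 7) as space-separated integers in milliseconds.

Computing each delay:
  i=0: min(500*2^0, 2970) = 500
  i=1: min(500*2^1, 2970) = 1000
  i=2: min(500*2^2, 2970) = 2000
  i=3: min(500*2^3, 2970) = 2970
  i=4: min(500*2^4, 2970) = 2970
  i=5: min(500*2^5, 2970) = 2970
  i=6: min(500*2^6, 2970) = 2970
  i=7: min(500*2^7, 2970) = 2970

Answer: 500 1000 2000 2970 2970 2970 2970 2970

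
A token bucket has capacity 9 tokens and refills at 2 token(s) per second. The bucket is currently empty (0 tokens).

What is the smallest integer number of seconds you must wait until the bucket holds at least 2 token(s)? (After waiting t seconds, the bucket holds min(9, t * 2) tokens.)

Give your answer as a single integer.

Need t * 2 >= 2, so t >= 2/2.
Smallest integer t = ceil(2/2) = 1.

Answer: 1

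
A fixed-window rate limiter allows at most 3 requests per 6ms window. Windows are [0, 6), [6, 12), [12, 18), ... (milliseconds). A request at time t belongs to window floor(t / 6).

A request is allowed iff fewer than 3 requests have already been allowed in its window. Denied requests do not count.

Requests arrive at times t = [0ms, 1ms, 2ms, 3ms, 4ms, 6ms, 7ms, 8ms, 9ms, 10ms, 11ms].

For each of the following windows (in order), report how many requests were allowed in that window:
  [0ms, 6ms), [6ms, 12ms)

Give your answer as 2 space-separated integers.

Answer: 3 3

Derivation:
Processing requests:
  req#1 t=0ms (window 0): ALLOW
  req#2 t=1ms (window 0): ALLOW
  req#3 t=2ms (window 0): ALLOW
  req#4 t=3ms (window 0): DENY
  req#5 t=4ms (window 0): DENY
  req#6 t=6ms (window 1): ALLOW
  req#7 t=7ms (window 1): ALLOW
  req#8 t=8ms (window 1): ALLOW
  req#9 t=9ms (window 1): DENY
  req#10 t=10ms (window 1): DENY
  req#11 t=11ms (window 1): DENY

Allowed counts by window: 3 3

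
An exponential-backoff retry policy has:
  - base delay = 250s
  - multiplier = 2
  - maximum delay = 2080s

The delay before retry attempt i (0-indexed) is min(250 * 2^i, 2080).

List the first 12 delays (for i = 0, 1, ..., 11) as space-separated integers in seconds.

Computing each delay:
  i=0: min(250*2^0, 2080) = 250
  i=1: min(250*2^1, 2080) = 500
  i=2: min(250*2^2, 2080) = 1000
  i=3: min(250*2^3, 2080) = 2000
  i=4: min(250*2^4, 2080) = 2080
  i=5: min(250*2^5, 2080) = 2080
  i=6: min(250*2^6, 2080) = 2080
  i=7: min(250*2^7, 2080) = 2080
  i=8: min(250*2^8, 2080) = 2080
  i=9: min(250*2^9, 2080) = 2080
  i=10: min(250*2^10, 2080) = 2080
  i=11: min(250*2^11, 2080) = 2080

Answer: 250 500 1000 2000 2080 2080 2080 2080 2080 2080 2080 2080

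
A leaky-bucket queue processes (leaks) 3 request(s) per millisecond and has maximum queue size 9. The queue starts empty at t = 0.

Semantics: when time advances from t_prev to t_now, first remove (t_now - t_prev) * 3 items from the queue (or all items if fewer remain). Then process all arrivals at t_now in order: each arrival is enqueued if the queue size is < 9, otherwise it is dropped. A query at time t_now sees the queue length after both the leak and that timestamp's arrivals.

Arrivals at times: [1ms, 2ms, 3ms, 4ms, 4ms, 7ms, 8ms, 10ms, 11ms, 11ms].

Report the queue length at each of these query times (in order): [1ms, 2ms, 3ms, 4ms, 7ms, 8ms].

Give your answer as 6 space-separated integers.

Answer: 1 1 1 2 1 1

Derivation:
Queue lengths at query times:
  query t=1ms: backlog = 1
  query t=2ms: backlog = 1
  query t=3ms: backlog = 1
  query t=4ms: backlog = 2
  query t=7ms: backlog = 1
  query t=8ms: backlog = 1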